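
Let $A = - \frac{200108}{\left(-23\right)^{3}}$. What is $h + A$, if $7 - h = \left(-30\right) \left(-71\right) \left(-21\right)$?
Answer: $\frac{544515187}{12167} \approx 44753.0$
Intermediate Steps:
$A = \frac{200108}{12167}$ ($A = - \frac{200108}{-12167} = \left(-200108\right) \left(- \frac{1}{12167}\right) = \frac{200108}{12167} \approx 16.447$)
$h = 44737$ ($h = 7 - \left(-30\right) \left(-71\right) \left(-21\right) = 7 - 2130 \left(-21\right) = 7 - -44730 = 7 + 44730 = 44737$)
$h + A = 44737 + \frac{200108}{12167} = \frac{544515187}{12167}$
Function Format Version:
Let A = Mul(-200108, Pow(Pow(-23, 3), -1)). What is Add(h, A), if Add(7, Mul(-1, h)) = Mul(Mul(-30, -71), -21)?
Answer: Rational(544515187, 12167) ≈ 44753.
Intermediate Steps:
A = Rational(200108, 12167) (A = Mul(-200108, Pow(-12167, -1)) = Mul(-200108, Rational(-1, 12167)) = Rational(200108, 12167) ≈ 16.447)
h = 44737 (h = Add(7, Mul(-1, Mul(Mul(-30, -71), -21))) = Add(7, Mul(-1, Mul(2130, -21))) = Add(7, Mul(-1, -44730)) = Add(7, 44730) = 44737)
Add(h, A) = Add(44737, Rational(200108, 12167)) = Rational(544515187, 12167)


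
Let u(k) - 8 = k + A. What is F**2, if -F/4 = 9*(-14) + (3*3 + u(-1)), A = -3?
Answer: 204304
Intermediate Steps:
u(k) = 5 + k (u(k) = 8 + (k - 3) = 8 + (-3 + k) = 5 + k)
F = 452 (F = -4*(9*(-14) + (3*3 + (5 - 1))) = -4*(-126 + (9 + 4)) = -4*(-126 + 13) = -4*(-113) = 452)
F**2 = 452**2 = 204304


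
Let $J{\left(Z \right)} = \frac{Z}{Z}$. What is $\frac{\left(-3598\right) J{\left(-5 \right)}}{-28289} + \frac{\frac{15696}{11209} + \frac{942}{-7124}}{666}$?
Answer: $\frac{32368919203267}{250744464620364} \approx 0.12909$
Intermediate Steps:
$J{\left(Z \right)} = 1$
$\frac{\left(-3598\right) J{\left(-5 \right)}}{-28289} + \frac{\frac{15696}{11209} + \frac{942}{-7124}}{666} = \frac{\left(-3598\right) 1}{-28289} + \frac{\frac{15696}{11209} + \frac{942}{-7124}}{666} = \left(-3598\right) \left(- \frac{1}{28289}\right) + \left(15696 \cdot \frac{1}{11209} + 942 \left(- \frac{1}{7124}\right)\right) \frac{1}{666} = \frac{3598}{28289} + \left(\frac{15696}{11209} - \frac{471}{3562}\right) \frac{1}{666} = \frac{3598}{28289} + \frac{50629713}{39926458} \cdot \frac{1}{666} = \frac{3598}{28289} + \frac{16876571}{8863673676} = \frac{32368919203267}{250744464620364}$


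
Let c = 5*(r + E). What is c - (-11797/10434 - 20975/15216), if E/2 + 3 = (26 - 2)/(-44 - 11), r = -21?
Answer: -847528015/6192912 ≈ -136.85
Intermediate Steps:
E = -378/55 (E = -6 + 2*((26 - 2)/(-44 - 11)) = -6 + 2*(24/(-55)) = -6 + 2*(24*(-1/55)) = -6 + 2*(-24/55) = -6 - 48/55 = -378/55 ≈ -6.8727)
c = -1533/11 (c = 5*(-21 - 378/55) = 5*(-1533/55) = -1533/11 ≈ -139.36)
c - (-11797/10434 - 20975/15216) = -1533/11 - (-11797/10434 - 20975/15216) = -1533/11 - (-11797*1/10434 - 20975*1/15216) = -1533/11 - (-251/222 - 20975/15216) = -1533/11 - 1*(-1412611/562992) = -1533/11 + 1412611/562992 = -847528015/6192912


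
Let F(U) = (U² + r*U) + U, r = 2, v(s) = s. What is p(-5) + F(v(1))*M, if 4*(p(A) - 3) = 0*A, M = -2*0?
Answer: 3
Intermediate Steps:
M = 0
p(A) = 3 (p(A) = 3 + (0*A)/4 = 3 + (¼)*0 = 3 + 0 = 3)
F(U) = U² + 3*U (F(U) = (U² + 2*U) + U = U² + 3*U)
p(-5) + F(v(1))*M = 3 + (1*(3 + 1))*0 = 3 + (1*4)*0 = 3 + 4*0 = 3 + 0 = 3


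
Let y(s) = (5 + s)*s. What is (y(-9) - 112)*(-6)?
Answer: 456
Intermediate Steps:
y(s) = s*(5 + s)
(y(-9) - 112)*(-6) = (-9*(5 - 9) - 112)*(-6) = (-9*(-4) - 112)*(-6) = (36 - 112)*(-6) = -76*(-6) = 456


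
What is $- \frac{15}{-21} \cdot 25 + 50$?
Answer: $\frac{475}{7} \approx 67.857$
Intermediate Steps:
$- \frac{15}{-21} \cdot 25 + 50 = \left(-15\right) \left(- \frac{1}{21}\right) 25 + 50 = \frac{5}{7} \cdot 25 + 50 = \frac{125}{7} + 50 = \frac{475}{7}$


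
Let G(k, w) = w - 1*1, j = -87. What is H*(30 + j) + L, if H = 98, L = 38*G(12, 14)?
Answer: -5092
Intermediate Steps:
G(k, w) = -1 + w (G(k, w) = w - 1 = -1 + w)
L = 494 (L = 38*(-1 + 14) = 38*13 = 494)
H*(30 + j) + L = 98*(30 - 87) + 494 = 98*(-57) + 494 = -5586 + 494 = -5092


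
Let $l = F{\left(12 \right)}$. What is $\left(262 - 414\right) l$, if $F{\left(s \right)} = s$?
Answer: $-1824$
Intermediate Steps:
$l = 12$
$\left(262 - 414\right) l = \left(262 - 414\right) 12 = \left(-152\right) 12 = -1824$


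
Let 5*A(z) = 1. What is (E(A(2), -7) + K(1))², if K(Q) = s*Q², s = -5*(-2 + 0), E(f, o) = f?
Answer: 2601/25 ≈ 104.04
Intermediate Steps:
A(z) = ⅕ (A(z) = (⅕)*1 = ⅕)
s = 10 (s = -5*(-2) = 10)
K(Q) = 10*Q²
(E(A(2), -7) + K(1))² = (⅕ + 10*1²)² = (⅕ + 10*1)² = (⅕ + 10)² = (51/5)² = 2601/25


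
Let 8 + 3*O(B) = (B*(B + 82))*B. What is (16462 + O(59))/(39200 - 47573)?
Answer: -540199/25119 ≈ -21.506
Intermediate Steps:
O(B) = -8/3 + B**2*(82 + B)/3 (O(B) = -8/3 + ((B*(B + 82))*B)/3 = -8/3 + ((B*(82 + B))*B)/3 = -8/3 + (B**2*(82 + B))/3 = -8/3 + B**2*(82 + B)/3)
(16462 + O(59))/(39200 - 47573) = (16462 + (-8/3 + (1/3)*59**3 + (82/3)*59**2))/(39200 - 47573) = (16462 + (-8/3 + (1/3)*205379 + (82/3)*3481))/(-8373) = (16462 + (-8/3 + 205379/3 + 285442/3))*(-1/8373) = (16462 + 490813/3)*(-1/8373) = (540199/3)*(-1/8373) = -540199/25119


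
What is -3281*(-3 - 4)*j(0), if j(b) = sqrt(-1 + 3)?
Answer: 22967*sqrt(2) ≈ 32480.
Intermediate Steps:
j(b) = sqrt(2)
-3281*(-3 - 4)*j(0) = -3281*(-3 - 4)*sqrt(2) = -(-22967)*sqrt(2) = 22967*sqrt(2)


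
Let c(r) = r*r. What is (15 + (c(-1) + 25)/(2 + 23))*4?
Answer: 1604/25 ≈ 64.160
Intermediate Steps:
c(r) = r²
(15 + (c(-1) + 25)/(2 + 23))*4 = (15 + ((-1)² + 25)/(2 + 23))*4 = (15 + (1 + 25)/25)*4 = (15 + 26*(1/25))*4 = (15 + 26/25)*4 = (401/25)*4 = 1604/25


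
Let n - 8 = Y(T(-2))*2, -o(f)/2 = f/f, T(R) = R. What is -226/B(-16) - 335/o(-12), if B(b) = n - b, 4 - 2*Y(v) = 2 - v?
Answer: 1897/12 ≈ 158.08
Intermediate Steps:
o(f) = -2 (o(f) = -2*f/f = -2*1 = -2)
Y(v) = 1 + v/2 (Y(v) = 2 - (2 - v)/2 = 2 + (-1 + v/2) = 1 + v/2)
n = 8 (n = 8 + (1 + (½)*(-2))*2 = 8 + (1 - 1)*2 = 8 + 0*2 = 8 + 0 = 8)
B(b) = 8 - b
-226/B(-16) - 335/o(-12) = -226/(8 - 1*(-16)) - 335/(-2) = -226/(8 + 16) - 335*(-½) = -226/24 + 335/2 = -226*1/24 + 335/2 = -113/12 + 335/2 = 1897/12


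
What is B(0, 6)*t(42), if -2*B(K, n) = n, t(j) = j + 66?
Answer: -324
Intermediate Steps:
t(j) = 66 + j
B(K, n) = -n/2
B(0, 6)*t(42) = (-½*6)*(66 + 42) = -3*108 = -324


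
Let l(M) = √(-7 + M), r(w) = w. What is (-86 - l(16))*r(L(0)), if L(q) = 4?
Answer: -356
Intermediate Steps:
(-86 - l(16))*r(L(0)) = (-86 - √(-7 + 16))*4 = (-86 - √9)*4 = (-86 - 1*3)*4 = (-86 - 3)*4 = -89*4 = -356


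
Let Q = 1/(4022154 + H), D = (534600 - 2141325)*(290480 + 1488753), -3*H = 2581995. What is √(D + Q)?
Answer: 2*I*√7143281006571117583434109/3161489 ≈ 1.6908e+6*I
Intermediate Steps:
H = -860665 (H = -⅓*2581995 = -860665)
D = -2858738141925 (D = -1606725*1779233 = -2858738141925)
Q = 1/3161489 (Q = 1/(4022154 - 860665) = 1/3161489 ≈ 3.1631e-7)
√(D + Q) = √(-2858738141925 + 1/3161489) = √(-9037869189576326324/3161489) = 2*I*√7143281006571117583434109/3161489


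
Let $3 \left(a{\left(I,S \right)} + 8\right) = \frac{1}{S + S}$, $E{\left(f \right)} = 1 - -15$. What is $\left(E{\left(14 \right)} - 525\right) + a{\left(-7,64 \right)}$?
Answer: $- \frac{198527}{384} \approx -517.0$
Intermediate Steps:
$E{\left(f \right)} = 16$ ($E{\left(f \right)} = 1 + 15 = 16$)
$a{\left(I,S \right)} = -8 + \frac{1}{6 S}$ ($a{\left(I,S \right)} = -8 + \frac{1}{3 \left(S + S\right)} = -8 + \frac{1}{3 \cdot 2 S} = -8 + \frac{\frac{1}{2} \frac{1}{S}}{3} = -8 + \frac{1}{6 S}$)
$\left(E{\left(14 \right)} - 525\right) + a{\left(-7,64 \right)} = \left(16 - 525\right) - \left(8 - \frac{1}{6 \cdot 64}\right) = -509 + \left(-8 + \frac{1}{6} \cdot \frac{1}{64}\right) = -509 + \left(-8 + \frac{1}{384}\right) = -509 - \frac{3071}{384} = - \frac{198527}{384}$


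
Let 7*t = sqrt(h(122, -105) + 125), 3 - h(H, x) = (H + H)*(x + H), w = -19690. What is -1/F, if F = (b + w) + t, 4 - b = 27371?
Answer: 2305793/108503705221 + 14*I*sqrt(1005)/108503705221 ≈ 2.1251e-5 + 4.0904e-9*I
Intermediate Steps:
b = -27367 (b = 4 - 1*27371 = 4 - 27371 = -27367)
h(H, x) = 3 - 2*H*(H + x) (h(H, x) = 3 - (H + H)*(x + H) = 3 - 2*H*(H + x))
t = 2*I*sqrt(1005)/7 (t = sqrt((3 - 2*122**2 - 2*122*(-105)) + 125)/7 = sqrt((3 - 2*14884 + 25620) + 125)/7 = sqrt((3 - 29768 + 25620) + 125)/7 = sqrt(-4145 + 125)/7 = sqrt(-4020)/7 = (2*I*sqrt(1005))/7 = 2*I*sqrt(1005)/7 ≈ 9.0576*I)
F = -47057 + 2*I*sqrt(1005)/7 (F = (-27367 - 19690) + 2*I*sqrt(1005)/7 = -47057 + 2*I*sqrt(1005)/7 ≈ -47057.0 + 9.0576*I)
-1/F = -1/(-47057 + 2*I*sqrt(1005)/7)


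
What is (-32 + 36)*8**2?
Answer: 256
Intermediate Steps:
(-32 + 36)*8**2 = 4*64 = 256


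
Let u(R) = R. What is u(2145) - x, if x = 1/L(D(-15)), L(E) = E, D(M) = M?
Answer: 32176/15 ≈ 2145.1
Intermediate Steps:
x = -1/15 (x = 1/(-15) = -1/15 ≈ -0.066667)
u(2145) - x = 2145 - 1*(-1/15) = 2145 + 1/15 = 32176/15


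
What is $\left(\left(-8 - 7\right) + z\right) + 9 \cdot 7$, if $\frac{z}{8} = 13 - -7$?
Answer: $208$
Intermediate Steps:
$z = 160$ ($z = 8 \left(13 - -7\right) = 8 \left(13 + 7\right) = 8 \cdot 20 = 160$)
$\left(\left(-8 - 7\right) + z\right) + 9 \cdot 7 = \left(\left(-8 - 7\right) + 160\right) + 9 \cdot 7 = \left(\left(-8 - 7\right) + 160\right) + 63 = \left(-15 + 160\right) + 63 = 145 + 63 = 208$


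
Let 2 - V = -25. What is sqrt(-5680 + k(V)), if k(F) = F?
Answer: I*sqrt(5653) ≈ 75.186*I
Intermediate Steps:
V = 27 (V = 2 - 1*(-25) = 2 + 25 = 27)
sqrt(-5680 + k(V)) = sqrt(-5680 + 27) = sqrt(-5653) = I*sqrt(5653)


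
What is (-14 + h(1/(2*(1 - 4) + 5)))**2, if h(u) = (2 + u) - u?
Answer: 144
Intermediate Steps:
h(u) = 2
(-14 + h(1/(2*(1 - 4) + 5)))**2 = (-14 + 2)**2 = (-12)**2 = 144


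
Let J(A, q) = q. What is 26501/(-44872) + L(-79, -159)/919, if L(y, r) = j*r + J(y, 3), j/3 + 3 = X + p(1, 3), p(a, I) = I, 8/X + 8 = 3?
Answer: 50132537/206186840 ≈ 0.24314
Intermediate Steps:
X = -8/5 (X = 8/(-8 + 3) = 8/(-5) = 8*(-⅕) = -8/5 ≈ -1.6000)
j = -24/5 (j = -9 + 3*(-8/5 + 3) = -9 + 3*(7/5) = -9 + 21/5 = -24/5 ≈ -4.8000)
L(y, r) = 3 - 24*r/5 (L(y, r) = -24*r/5 + 3 = 3 - 24*r/5)
26501/(-44872) + L(-79, -159)/919 = 26501/(-44872) + (3 - 24/5*(-159))/919 = 26501*(-1/44872) + (3 + 3816/5)*(1/919) = -26501/44872 + (3831/5)*(1/919) = -26501/44872 + 3831/4595 = 50132537/206186840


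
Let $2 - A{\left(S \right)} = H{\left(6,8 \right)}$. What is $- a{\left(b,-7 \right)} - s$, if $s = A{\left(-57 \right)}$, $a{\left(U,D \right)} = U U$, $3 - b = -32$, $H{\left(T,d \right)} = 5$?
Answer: $-1222$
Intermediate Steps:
$b = 35$ ($b = 3 - -32 = 3 + 32 = 35$)
$a{\left(U,D \right)} = U^{2}$
$A{\left(S \right)} = -3$ ($A{\left(S \right)} = 2 - 5 = -3$)
$s = -3$
$- a{\left(b,-7 \right)} - s = - 35^{2} - -3 = \left(-1\right) 1225 + 3 = -1225 + 3 = -1222$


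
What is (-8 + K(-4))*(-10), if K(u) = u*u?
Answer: -80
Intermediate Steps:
K(u) = u**2
(-8 + K(-4))*(-10) = (-8 + (-4)**2)*(-10) = (-8 + 16)*(-10) = 8*(-10) = -80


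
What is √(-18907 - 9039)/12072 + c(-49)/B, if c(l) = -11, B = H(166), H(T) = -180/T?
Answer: 913/90 + I*√27946/12072 ≈ 10.144 + 0.013848*I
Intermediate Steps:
B = -90/83 (B = -180/166 = -180*1/166 = -90/83 ≈ -1.0843)
√(-18907 - 9039)/12072 + c(-49)/B = √(-18907 - 9039)/12072 - 11/(-90/83) = √(-27946)*(1/12072) - 11*(-83/90) = (I*√27946)*(1/12072) + 913/90 = I*√27946/12072 + 913/90 = 913/90 + I*√27946/12072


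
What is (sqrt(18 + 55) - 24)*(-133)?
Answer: 3192 - 133*sqrt(73) ≈ 2055.6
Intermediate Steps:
(sqrt(18 + 55) - 24)*(-133) = (sqrt(73) - 24)*(-133) = (-24 + sqrt(73))*(-133) = 3192 - 133*sqrt(73)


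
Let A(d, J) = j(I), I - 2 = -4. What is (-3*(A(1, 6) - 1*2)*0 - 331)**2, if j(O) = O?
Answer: 109561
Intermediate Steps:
I = -2 (I = 2 - 4 = -2)
A(d, J) = -2
(-3*(A(1, 6) - 1*2)*0 - 331)**2 = (-3*(-2 - 1*2)*0 - 331)**2 = (-3*(-2 - 2)*0 - 331)**2 = (-3*(-4)*0 - 331)**2 = (12*0 - 331)**2 = (0 - 331)**2 = (-331)**2 = 109561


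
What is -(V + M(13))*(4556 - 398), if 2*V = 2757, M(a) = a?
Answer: -5785857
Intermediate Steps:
V = 2757/2 (V = (½)*2757 = 2757/2 ≈ 1378.5)
-(V + M(13))*(4556 - 398) = -(2757/2 + 13)*(4556 - 398) = -2783*4158/2 = -1*5785857 = -5785857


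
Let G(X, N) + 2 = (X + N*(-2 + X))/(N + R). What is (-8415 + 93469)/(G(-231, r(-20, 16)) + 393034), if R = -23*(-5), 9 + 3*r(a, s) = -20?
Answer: 3359633/15525522 ≈ 0.21639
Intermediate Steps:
r(a, s) = -29/3 (r(a, s) = -3 + (⅓)*(-20) = -3 - 20/3 = -29/3)
R = 115
G(X, N) = -2 + (X + N*(-2 + X))/(115 + N) (G(X, N) = -2 + (X + N*(-2 + X))/(N + 115) = -2 + (X + N*(-2 + X))/(115 + N))
(-8415 + 93469)/(G(-231, r(-20, 16)) + 393034) = (-8415 + 93469)/((-230 - 231 - 4*(-29/3) - 29/3*(-231))/(115 - 29/3) + 393034) = 85054/((-230 - 231 + 116/3 + 2233)/(316/3) + 393034) = 85054/((3/316)*(5432/3) + 393034) = 85054/(1358/79 + 393034) = 85054/(31051044/79) = 85054*(79/31051044) = 3359633/15525522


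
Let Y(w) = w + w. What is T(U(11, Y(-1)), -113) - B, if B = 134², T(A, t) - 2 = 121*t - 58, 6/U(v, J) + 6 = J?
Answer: -31685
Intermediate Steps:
Y(w) = 2*w
U(v, J) = 6/(-6 + J)
T(A, t) = -56 + 121*t (T(A, t) = 2 + (121*t - 58) = 2 + (-58 + 121*t) = -56 + 121*t)
B = 17956
T(U(11, Y(-1)), -113) - B = (-56 + 121*(-113)) - 1*17956 = (-56 - 13673) - 17956 = -13729 - 17956 = -31685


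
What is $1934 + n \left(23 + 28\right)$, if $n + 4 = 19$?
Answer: $2699$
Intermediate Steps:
$n = 15$ ($n = -4 + 19 = 15$)
$1934 + n \left(23 + 28\right) = 1934 + 15 \left(23 + 28\right) = 1934 + 15 \cdot 51 = 1934 + 765 = 2699$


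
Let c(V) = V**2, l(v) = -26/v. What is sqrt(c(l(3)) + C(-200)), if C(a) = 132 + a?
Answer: 8/3 ≈ 2.6667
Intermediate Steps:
sqrt(c(l(3)) + C(-200)) = sqrt((-26/3)**2 + (132 - 200)) = sqrt((-26*1/3)**2 - 68) = sqrt((-26/3)**2 - 68) = sqrt(676/9 - 68) = sqrt(64/9) = 8/3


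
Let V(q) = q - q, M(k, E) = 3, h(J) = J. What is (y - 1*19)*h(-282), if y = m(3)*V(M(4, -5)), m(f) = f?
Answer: 5358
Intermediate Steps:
V(q) = 0
y = 0 (y = 3*0 = 0)
(y - 1*19)*h(-282) = (0 - 1*19)*(-282) = (0 - 19)*(-282) = -19*(-282) = 5358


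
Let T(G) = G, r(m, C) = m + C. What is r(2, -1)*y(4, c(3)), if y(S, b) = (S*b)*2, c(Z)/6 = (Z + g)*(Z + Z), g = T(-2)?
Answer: 288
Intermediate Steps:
r(m, C) = C + m
g = -2
c(Z) = 12*Z*(-2 + Z) (c(Z) = 6*((Z - 2)*(Z + Z)) = 6*((-2 + Z)*(2*Z)) = 6*(2*Z*(-2 + Z)) = 12*Z*(-2 + Z))
y(S, b) = 2*S*b
r(2, -1)*y(4, c(3)) = (-1 + 2)*(2*4*(12*3*(-2 + 3))) = 1*(2*4*(12*3*1)) = 1*(2*4*36) = 1*288 = 288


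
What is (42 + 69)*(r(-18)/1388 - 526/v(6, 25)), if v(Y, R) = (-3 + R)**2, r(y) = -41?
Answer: -20810613/167948 ≈ -123.91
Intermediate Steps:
(42 + 69)*(r(-18)/1388 - 526/v(6, 25)) = (42 + 69)*(-41/1388 - 526/(-3 + 25)**2) = 111*(-41*1/1388 - 526/(22**2)) = 111*(-41/1388 - 526/484) = 111*(-41/1388 - 526*1/484) = 111*(-41/1388 - 263/242) = 111*(-187483/167948) = -20810613/167948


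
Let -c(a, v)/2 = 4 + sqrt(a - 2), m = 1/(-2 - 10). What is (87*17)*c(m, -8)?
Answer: -11832 - 2465*I*sqrt(3) ≈ -11832.0 - 4269.5*I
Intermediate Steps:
m = -1/12 (m = 1/(-12) = -1/12 ≈ -0.083333)
c(a, v) = -8 - 2*sqrt(-2 + a) (c(a, v) = -2*(4 + sqrt(a - 2)) = -2*(4 + sqrt(-2 + a)) = -8 - 2*sqrt(-2 + a))
(87*17)*c(m, -8) = (87*17)*(-8 - 2*sqrt(-2 - 1/12)) = 1479*(-8 - 5*I*sqrt(3)/3) = -11832 - 2465*I*sqrt(3)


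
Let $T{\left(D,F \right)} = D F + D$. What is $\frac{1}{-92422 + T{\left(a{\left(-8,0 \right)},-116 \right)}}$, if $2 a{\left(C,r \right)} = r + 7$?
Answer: $- \frac{2}{185649} \approx -1.0773 \cdot 10^{-5}$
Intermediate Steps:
$a{\left(C,r \right)} = \frac{7}{2} + \frac{r}{2}$ ($a{\left(C,r \right)} = \frac{r + 7}{2} = \frac{7 + r}{2} = \frac{7}{2} + \frac{r}{2}$)
$T{\left(D,F \right)} = D + D F$
$\frac{1}{-92422 + T{\left(a{\left(-8,0 \right)},-116 \right)}} = \frac{1}{-92422 + \left(\frac{7}{2} + \frac{1}{2} \cdot 0\right) \left(1 - 116\right)} = \frac{1}{-92422 + \left(\frac{7}{2} + 0\right) \left(-115\right)} = \frac{1}{-92422 + \frac{7}{2} \left(-115\right)} = \frac{1}{-92422 - \frac{805}{2}} = \frac{1}{- \frac{185649}{2}} = - \frac{2}{185649}$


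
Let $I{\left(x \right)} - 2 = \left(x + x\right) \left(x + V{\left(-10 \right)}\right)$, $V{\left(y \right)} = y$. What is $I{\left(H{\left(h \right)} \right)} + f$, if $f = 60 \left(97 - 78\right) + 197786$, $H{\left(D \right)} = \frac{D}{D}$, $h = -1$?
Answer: $198910$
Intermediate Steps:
$H{\left(D \right)} = 1$
$I{\left(x \right)} = 2 + 2 x \left(-10 + x\right)$ ($I{\left(x \right)} = 2 + \left(x + x\right) \left(x - 10\right) = 2 + 2 x \left(-10 + x\right)$)
$f = 198926$ ($f = 60 \cdot 19 + 197786 = 1140 + 197786 = 198926$)
$I{\left(H{\left(h \right)} \right)} + f = \left(2 - 20 + 2 \cdot 1^{2}\right) + 198926 = \left(2 - 20 + 2 \cdot 1\right) + 198926 = \left(2 - 20 + 2\right) + 198926 = -16 + 198926 = 198910$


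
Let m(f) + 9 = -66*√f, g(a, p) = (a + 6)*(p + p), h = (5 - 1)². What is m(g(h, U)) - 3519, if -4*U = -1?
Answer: -3528 - 66*√11 ≈ -3746.9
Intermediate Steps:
U = ¼ (U = -¼*(-1) = ¼ ≈ 0.25000)
h = 16 (h = 4² = 16)
g(a, p) = 2*p*(6 + a) (g(a, p) = (6 + a)*(2*p) = 2*p*(6 + a))
m(f) = -9 - 66*√f
m(g(h, U)) - 3519 = (-9 - 66*√2*√(6 + 16)/2) - 3519 = (-9 - 66*√11) - 3519 = -3528 - 66*√11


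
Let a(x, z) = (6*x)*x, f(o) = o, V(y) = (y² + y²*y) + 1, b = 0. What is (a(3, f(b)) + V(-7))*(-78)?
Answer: 18642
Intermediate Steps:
V(y) = 1 + y² + y³ (V(y) = (y² + y³) + 1 = 1 + y² + y³)
a(x, z) = 6*x²
(a(3, f(b)) + V(-7))*(-78) = (6*3² + (1 + (-7)² + (-7)³))*(-78) = (6*9 + (1 + 49 - 343))*(-78) = (54 - 293)*(-78) = -239*(-78) = 18642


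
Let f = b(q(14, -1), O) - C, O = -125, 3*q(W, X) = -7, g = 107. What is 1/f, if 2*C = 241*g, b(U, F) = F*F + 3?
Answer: 2/5469 ≈ 0.00036570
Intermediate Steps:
q(W, X) = -7/3 (q(W, X) = (⅓)*(-7) = -7/3)
b(U, F) = 3 + F² (b(U, F) = F² + 3 = 3 + F²)
C = 25787/2 (C = (241*107)/2 = (½)*25787 = 25787/2 ≈ 12894.)
f = 5469/2 (f = (3 + (-125)²) - 1*25787/2 = (3 + 15625) - 25787/2 = 15628 - 25787/2 = 5469/2 ≈ 2734.5)
1/f = 1/(5469/2) = 2/5469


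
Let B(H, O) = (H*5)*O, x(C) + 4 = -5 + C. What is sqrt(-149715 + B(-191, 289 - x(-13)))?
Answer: 16*I*sqrt(1745) ≈ 668.37*I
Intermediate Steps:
x(C) = -9 + C (x(C) = -4 + (-5 + C) = -9 + C)
B(H, O) = 5*H*O (B(H, O) = (5*H)*O = 5*H*O)
sqrt(-149715 + B(-191, 289 - x(-13))) = sqrt(-149715 + 5*(-191)*(289 - (-9 - 13))) = sqrt(-149715 + 5*(-191)*(289 - 1*(-22))) = sqrt(-149715 + 5*(-191)*(289 + 22)) = sqrt(-149715 + 5*(-191)*311) = sqrt(-149715 - 297005) = sqrt(-446720) = 16*I*sqrt(1745)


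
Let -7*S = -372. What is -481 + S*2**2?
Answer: -1879/7 ≈ -268.43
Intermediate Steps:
S = 372/7 (S = -1/7*(-372) = 372/7 ≈ 53.143)
-481 + S*2**2 = -481 + (372/7)*2**2 = -481 + (372/7)*4 = -481 + 1488/7 = -1879/7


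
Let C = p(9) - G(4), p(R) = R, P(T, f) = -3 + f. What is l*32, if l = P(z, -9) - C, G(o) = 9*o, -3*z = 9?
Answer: 480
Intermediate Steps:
z = -3 (z = -1/3*9 = -3)
C = -27 (C = 9 - 9*4 = 9 - 1*36 = 9 - 36 = -27)
l = 15 (l = (-3 - 9) - 1*(-27) = -12 + 27 = 15)
l*32 = 15*32 = 480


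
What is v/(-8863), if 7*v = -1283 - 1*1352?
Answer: 2635/62041 ≈ 0.042472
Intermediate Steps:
v = -2635/7 (v = (-1283 - 1*1352)/7 = (-1283 - 1352)/7 = (⅐)*(-2635) = -2635/7 ≈ -376.43)
v/(-8863) = -2635/7/(-8863) = -2635/7*(-1/8863) = 2635/62041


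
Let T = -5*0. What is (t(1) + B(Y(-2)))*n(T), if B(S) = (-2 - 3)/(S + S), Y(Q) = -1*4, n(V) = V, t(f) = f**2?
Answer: 0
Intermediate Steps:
T = 0
Y(Q) = -4
B(S) = -5/(2*S) (B(S) = -5*1/(2*S) = -5/(2*S))
(t(1) + B(Y(-2)))*n(T) = (1**2 - 5/2/(-4))*0 = (1 - 5/2*(-1/4))*0 = (1 + 5/8)*0 = (13/8)*0 = 0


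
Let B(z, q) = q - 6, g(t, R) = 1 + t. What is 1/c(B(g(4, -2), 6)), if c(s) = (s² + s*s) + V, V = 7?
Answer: ⅐ ≈ 0.14286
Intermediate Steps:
B(z, q) = -6 + q
c(s) = 7 + 2*s² (c(s) = (s² + s*s) + 7 = (s² + s²) + 7 = 2*s² + 7 = 7 + 2*s²)
1/c(B(g(4, -2), 6)) = 1/(7 + 2*(-6 + 6)²) = 1/(7 + 2*0²) = 1/(7 + 2*0) = 1/(7 + 0) = 1/7 = ⅐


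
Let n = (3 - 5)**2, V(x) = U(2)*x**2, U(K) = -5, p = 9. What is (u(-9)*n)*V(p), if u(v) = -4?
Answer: 6480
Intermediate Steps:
V(x) = -5*x**2
n = 4 (n = (-2)**2 = 4)
(u(-9)*n)*V(p) = (-4*4)*(-5*9**2) = -(-80)*81 = -16*(-405) = 6480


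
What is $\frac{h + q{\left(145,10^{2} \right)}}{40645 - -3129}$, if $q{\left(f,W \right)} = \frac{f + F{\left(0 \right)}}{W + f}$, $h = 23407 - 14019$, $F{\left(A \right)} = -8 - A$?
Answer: $\frac{2300197}{10724630} \approx 0.21448$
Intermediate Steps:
$h = 9388$
$q{\left(f,W \right)} = \frac{-8 + f}{W + f}$ ($q{\left(f,W \right)} = \frac{f - 8}{W + f} = \frac{-8 + f}{W + f}$)
$\frac{h + q{\left(145,10^{2} \right)}}{40645 - -3129} = \frac{9388 + \frac{-8 + 145}{10^{2} + 145}}{40645 - -3129} = \frac{9388 + \frac{1}{100 + 145} \cdot 137}{40645 + 3129} = \frac{9388 + \frac{1}{245} \cdot 137}{43774} = \left(9388 + \frac{1}{245} \cdot 137\right) \frac{1}{43774} = \left(9388 + \frac{137}{245}\right) \frac{1}{43774} = \frac{2300197}{245} \cdot \frac{1}{43774} = \frac{2300197}{10724630}$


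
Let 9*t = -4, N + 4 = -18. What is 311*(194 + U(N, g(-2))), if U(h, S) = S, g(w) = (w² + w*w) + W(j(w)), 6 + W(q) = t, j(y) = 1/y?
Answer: 547360/9 ≈ 60818.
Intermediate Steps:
N = -22 (N = -4 - 18 = -22)
t = -4/9 (t = (⅑)*(-4) = -4/9 ≈ -0.44444)
j(y) = 1/y
W(q) = -58/9 (W(q) = -6 - 4/9 = -58/9)
g(w) = -58/9 + 2*w² (g(w) = (w² + w*w) - 58/9 = (w² + w²) - 58/9 = 2*w² - 58/9 = -58/9 + 2*w²)
311*(194 + U(N, g(-2))) = 311*(194 + (-58/9 + 2*(-2)²)) = 311*(194 + (-58/9 + 2*4)) = 311*(194 + (-58/9 + 8)) = 311*(194 + 14/9) = 311*(1760/9) = 547360/9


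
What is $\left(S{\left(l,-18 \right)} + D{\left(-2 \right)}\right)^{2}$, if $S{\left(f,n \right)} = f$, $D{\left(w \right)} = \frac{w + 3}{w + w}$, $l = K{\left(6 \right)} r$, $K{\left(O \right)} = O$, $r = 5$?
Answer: $\frac{14161}{16} \approx 885.06$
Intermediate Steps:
$l = 30$ ($l = 6 \cdot 5 = 30$)
$D{\left(w \right)} = \frac{3 + w}{2 w}$
$\left(S{\left(l,-18 \right)} + D{\left(-2 \right)}\right)^{2} = \left(30 + \frac{3 - 2}{2 \left(-2\right)}\right)^{2} = \left(30 + \frac{1}{2} \left(- \frac{1}{2}\right) 1\right)^{2} = \left(30 - \frac{1}{4}\right)^{2} = \left(\frac{119}{4}\right)^{2} = \frac{14161}{16}$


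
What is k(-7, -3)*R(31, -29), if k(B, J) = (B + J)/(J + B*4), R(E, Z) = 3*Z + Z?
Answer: -1160/31 ≈ -37.419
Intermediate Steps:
R(E, Z) = 4*Z
k(B, J) = (B + J)/(J + 4*B)
k(-7, -3)*R(31, -29) = ((-7 - 3)/(-3 + 4*(-7)))*(4*(-29)) = (-10/(-3 - 28))*(-116) = (-10/(-31))*(-116) = -1/31*(-10)*(-116) = (10/31)*(-116) = -1160/31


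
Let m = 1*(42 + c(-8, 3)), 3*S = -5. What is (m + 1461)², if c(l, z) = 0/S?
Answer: 2259009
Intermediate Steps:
S = -5/3 (S = (⅓)*(-5) = -5/3 ≈ -1.6667)
c(l, z) = 0 (c(l, z) = 0/(-5/3) = 0*(-⅗) = 0)
m = 42 (m = 1*(42 + 0) = 1*42 = 42)
(m + 1461)² = (42 + 1461)² = 1503² = 2259009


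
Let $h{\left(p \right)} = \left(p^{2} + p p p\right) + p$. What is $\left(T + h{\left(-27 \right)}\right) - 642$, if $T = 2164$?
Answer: $-17459$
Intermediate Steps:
$h{\left(p \right)} = p + p^{2} + p^{3}$ ($h{\left(p \right)} = \left(p^{2} + p^{2} p\right) + p = \left(p^{2} + p^{3}\right) + p = p + p^{2} + p^{3}$)
$\left(T + h{\left(-27 \right)}\right) - 642 = \left(2164 - 27 \left(1 - 27 + \left(-27\right)^{2}\right)\right) - 642 = \left(2164 - 27 \left(1 - 27 + 729\right)\right) - 642 = \left(2164 - 18981\right) - 642 = -16817 - 642 = -17459$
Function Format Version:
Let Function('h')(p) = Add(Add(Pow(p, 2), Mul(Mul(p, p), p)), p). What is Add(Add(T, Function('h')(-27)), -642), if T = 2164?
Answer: -17459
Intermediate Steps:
Function('h')(p) = Add(p, Pow(p, 2), Pow(p, 3)) (Function('h')(p) = Add(Add(Pow(p, 2), Mul(Pow(p, 2), p)), p) = Add(Add(Pow(p, 2), Pow(p, 3)), p) = Add(p, Pow(p, 2), Pow(p, 3)))
Add(Add(T, Function('h')(-27)), -642) = Add(Add(2164, Mul(-27, Add(1, -27, Pow(-27, 2)))), -642) = Add(Add(2164, Mul(-27, Add(1, -27, 729))), -642) = Add(Add(2164, Mul(-27, 703)), -642) = Add(Add(2164, -18981), -642) = Add(-16817, -642) = -17459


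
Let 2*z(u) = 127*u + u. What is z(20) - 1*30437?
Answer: -29157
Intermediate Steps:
z(u) = 64*u (z(u) = (127*u + u)/2 = (128*u)/2 = 64*u)
z(20) - 1*30437 = 64*20 - 1*30437 = 1280 - 30437 = -29157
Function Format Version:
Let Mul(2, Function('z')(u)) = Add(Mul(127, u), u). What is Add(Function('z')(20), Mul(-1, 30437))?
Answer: -29157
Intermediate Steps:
Function('z')(u) = Mul(64, u) (Function('z')(u) = Mul(Rational(1, 2), Add(Mul(127, u), u)) = Mul(Rational(1, 2), Mul(128, u)) = Mul(64, u))
Add(Function('z')(20), Mul(-1, 30437)) = Add(Mul(64, 20), Mul(-1, 30437)) = Add(1280, -30437) = -29157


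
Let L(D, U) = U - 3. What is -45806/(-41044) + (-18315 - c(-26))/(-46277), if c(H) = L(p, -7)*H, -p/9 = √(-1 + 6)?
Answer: 1441078281/949696594 ≈ 1.5174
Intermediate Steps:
p = -9*√5 (p = -9*√(-1 + 6) = -9*√5 ≈ -20.125)
L(D, U) = -3 + U
c(H) = -10*H (c(H) = (-3 - 7)*H = -10*H)
-45806/(-41044) + (-18315 - c(-26))/(-46277) = -45806/(-41044) + (-18315 - (-10)*(-26))/(-46277) = -45806*(-1/41044) + (-18315 - 1*260)*(-1/46277) = 22903/20522 + (-18315 - 260)*(-1/46277) = 22903/20522 - 18575*(-1/46277) = 22903/20522 + 18575/46277 = 1441078281/949696594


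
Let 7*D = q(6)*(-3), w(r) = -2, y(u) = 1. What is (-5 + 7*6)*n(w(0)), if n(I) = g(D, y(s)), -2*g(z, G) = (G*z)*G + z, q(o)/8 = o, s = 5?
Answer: 5328/7 ≈ 761.14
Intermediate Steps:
q(o) = 8*o
D = -144/7 (D = ((8*6)*(-3))/7 = (48*(-3))/7 = (1/7)*(-144) = -144/7 ≈ -20.571)
g(z, G) = -z/2 - z*G**2/2 (g(z, G) = -((G*z)*G + z)/2 = -(z*G**2 + z)/2 = -(z + z*G**2)/2 = -z/2 - z*G**2/2)
n(I) = 144/7 (n(I) = -1/2*(-144/7)*(1 + 1**2) = -1/2*(-144/7)*(1 + 1) = -1/2*(-144/7)*2 = 144/7)
(-5 + 7*6)*n(w(0)) = (-5 + 7*6)*(144/7) = (-5 + 42)*(144/7) = 37*(144/7) = 5328/7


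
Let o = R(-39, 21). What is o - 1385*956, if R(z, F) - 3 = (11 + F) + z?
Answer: -1324064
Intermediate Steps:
R(z, F) = 14 + F + z (R(z, F) = 3 + ((11 + F) + z) = 3 + (11 + F + z) = 14 + F + z)
o = -4 (o = 14 + 21 - 39 = -4)
o - 1385*956 = -4 - 1385*956 = -4 - 1324060 = -1324064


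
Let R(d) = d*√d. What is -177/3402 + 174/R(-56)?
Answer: -59/1134 + 87*I*√14/784 ≈ -0.052028 + 0.41521*I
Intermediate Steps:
R(d) = d^(3/2)
-177/3402 + 174/R(-56) = -177/3402 + 174/((-56)^(3/2)) = -177*1/3402 + 174/((-112*I*√14)) = -59/1134 + 174*(I*√14/1568) = -59/1134 + 87*I*√14/784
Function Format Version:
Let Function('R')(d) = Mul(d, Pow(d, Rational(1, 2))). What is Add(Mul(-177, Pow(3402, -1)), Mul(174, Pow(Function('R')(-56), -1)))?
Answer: Add(Rational(-59, 1134), Mul(Rational(87, 784), I, Pow(14, Rational(1, 2)))) ≈ Add(-0.052028, Mul(0.41521, I))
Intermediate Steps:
Function('R')(d) = Pow(d, Rational(3, 2))
Add(Mul(-177, Pow(3402, -1)), Mul(174, Pow(Function('R')(-56), -1))) = Add(Mul(-177, Pow(3402, -1)), Mul(174, Pow(Pow(-56, Rational(3, 2)), -1))) = Add(Mul(-177, Rational(1, 3402)), Mul(174, Pow(Mul(-112, I, Pow(14, Rational(1, 2))), -1))) = Add(Rational(-59, 1134), Mul(174, Mul(Rational(1, 1568), I, Pow(14, Rational(1, 2))))) = Add(Rational(-59, 1134), Mul(Rational(87, 784), I, Pow(14, Rational(1, 2))))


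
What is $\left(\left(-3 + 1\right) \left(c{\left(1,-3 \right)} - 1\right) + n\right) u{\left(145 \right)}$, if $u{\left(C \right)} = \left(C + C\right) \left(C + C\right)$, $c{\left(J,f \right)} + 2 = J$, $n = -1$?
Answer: $252300$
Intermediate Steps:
$c{\left(J,f \right)} = -2 + J$
$u{\left(C \right)} = 4 C^{2}$ ($u{\left(C \right)} = 2 C 2 C = 4 C^{2}$)
$\left(\left(-3 + 1\right) \left(c{\left(1,-3 \right)} - 1\right) + n\right) u{\left(145 \right)} = \left(\left(-3 + 1\right) \left(\left(-2 + 1\right) - 1\right) - 1\right) 4 \cdot 145^{2} = \left(- 2 \left(-1 - 1\right) - 1\right) 4 \cdot 21025 = \left(\left(-2\right) \left(-2\right) - 1\right) 84100 = \left(4 - 1\right) 84100 = 3 \cdot 84100 = 252300$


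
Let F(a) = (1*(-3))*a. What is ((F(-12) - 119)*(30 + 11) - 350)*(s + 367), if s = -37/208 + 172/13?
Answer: -296678403/208 ≈ -1.4263e+6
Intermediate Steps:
F(a) = -3*a
s = 2715/208 (s = -37*1/208 + 172*(1/13) = -37/208 + 172/13 = 2715/208 ≈ 13.053)
((F(-12) - 119)*(30 + 11) - 350)*(s + 367) = ((-3*(-12) - 119)*(30 + 11) - 350)*(2715/208 + 367) = ((36 - 119)*41 - 350)*(79051/208) = (-83*41 - 350)*(79051/208) = (-3403 - 350)*(79051/208) = -3753*79051/208 = -296678403/208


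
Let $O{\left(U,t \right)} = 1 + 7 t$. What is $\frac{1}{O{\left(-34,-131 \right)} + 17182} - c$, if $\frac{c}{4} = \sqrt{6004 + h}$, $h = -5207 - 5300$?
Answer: $\frac{1}{16266} - 4 i \sqrt{4503} \approx 6.1478 \cdot 10^{-5} - 268.42 i$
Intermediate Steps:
$h = -10507$
$c = 4 i \sqrt{4503}$ ($c = 4 \sqrt{6004 - 10507} = 4 \sqrt{-4503} = 4 i \sqrt{4503} \approx 268.42 i$)
$\frac{1}{O{\left(-34,-131 \right)} + 17182} - c = \frac{1}{\left(1 + 7 \left(-131\right)\right) + 17182} - 4 i \sqrt{4503} = \frac{1}{\left(1 - 917\right) + 17182} - 4 i \sqrt{4503} = \frac{1}{-916 + 17182} - 4 i \sqrt{4503} = \frac{1}{16266} - 4 i \sqrt{4503}$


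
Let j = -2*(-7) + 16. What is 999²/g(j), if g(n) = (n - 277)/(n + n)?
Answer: -59880060/247 ≈ -2.4243e+5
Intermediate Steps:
j = 30 (j = 14 + 16 = 30)
g(n) = (-277 + n)/(2*n) (g(n) = (-277 + n)/((2*n)) = (-277 + n)*(1/(2*n)) = (-277 + n)/(2*n))
999²/g(j) = 999²/(((½)*(-277 + 30)/30)) = 998001/(((½)*(1/30)*(-247))) = 998001/(-247/60) = 998001*(-60/247) = -59880060/247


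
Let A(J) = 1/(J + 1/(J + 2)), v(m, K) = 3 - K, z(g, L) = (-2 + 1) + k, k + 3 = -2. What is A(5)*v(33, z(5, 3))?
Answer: 7/4 ≈ 1.7500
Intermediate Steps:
k = -5 (k = -3 - 2 = -5)
z(g, L) = -6 (z(g, L) = (-2 + 1) - 5 = -1 - 5 = -6)
A(J) = 1/(J + 1/(2 + J))
A(5)*v(33, z(5, 3)) = ((2 + 5)/(1 + 5² + 2*5))*(3 - 1*(-6)) = (7/(1 + 25 + 10))*(3 + 6) = (7/36)*9 = 7/4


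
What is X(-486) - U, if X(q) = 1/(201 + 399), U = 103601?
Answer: -62160599/600 ≈ -1.0360e+5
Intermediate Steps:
X(q) = 1/600
X(-486) - U = 1/600 - 1*103601 = 1/600 - 103601 = -62160599/600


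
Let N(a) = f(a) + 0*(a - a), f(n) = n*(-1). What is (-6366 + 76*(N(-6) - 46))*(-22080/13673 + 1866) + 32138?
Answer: -239335864754/13673 ≈ -1.7504e+7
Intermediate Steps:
f(n) = -n
N(a) = -a (N(a) = -a + 0*(a - a) = -a + 0*0 = -a + 0 = -a)
(-6366 + 76*(N(-6) - 46))*(-22080/13673 + 1866) + 32138 = (-6366 + 76*(-1*(-6) - 46))*(-22080/13673 + 1866) + 32138 = (-6366 + 76*(6 - 46))*(-22080*1/13673 + 1866) + 32138 = (-6366 + 76*(-40))*(-22080/13673 + 1866) + 32138 = (-6366 - 3040)*(25491738/13673) + 32138 = -9406*25491738/13673 + 32138 = -239775287628/13673 + 32138 = -239335864754/13673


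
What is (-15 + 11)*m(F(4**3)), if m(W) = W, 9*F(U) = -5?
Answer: 20/9 ≈ 2.2222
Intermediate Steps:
F(U) = -5/9 (F(U) = (1/9)*(-5) = -5/9)
(-15 + 11)*m(F(4**3)) = (-15 + 11)*(-5/9) = -4*(-5/9) = 20/9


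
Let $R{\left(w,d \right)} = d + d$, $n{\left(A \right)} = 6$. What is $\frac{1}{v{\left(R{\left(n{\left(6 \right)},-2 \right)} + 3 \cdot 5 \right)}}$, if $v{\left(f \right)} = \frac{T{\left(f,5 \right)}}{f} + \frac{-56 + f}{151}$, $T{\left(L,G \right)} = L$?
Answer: $\frac{151}{106} \approx 1.4245$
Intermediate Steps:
$R{\left(w,d \right)} = 2 d$
$v{\left(f \right)} = \frac{95}{151} + \frac{f}{151}$ ($v{\left(f \right)} = \frac{f}{f} + \frac{-56 + f}{151} = 1 + \left(-56 + f\right) \frac{1}{151} = 1 + \left(- \frac{56}{151} + \frac{f}{151}\right) = \frac{95}{151} + \frac{f}{151}$)
$\frac{1}{v{\left(R{\left(n{\left(6 \right)},-2 \right)} + 3 \cdot 5 \right)}} = \frac{1}{\frac{95}{151} + \frac{2 \left(-2\right) + 3 \cdot 5}{151}} = \frac{1}{\frac{95}{151} + \frac{-4 + 15}{151}} = \frac{1}{\frac{95}{151} + \frac{1}{151} \cdot 11} = \frac{1}{\frac{95}{151} + \frac{11}{151}} = \frac{1}{\frac{106}{151}} = \frac{151}{106}$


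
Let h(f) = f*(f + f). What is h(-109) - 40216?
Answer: -16454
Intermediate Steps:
h(f) = 2*f**2 (h(f) = f*(2*f) = 2*f**2)
h(-109) - 40216 = 2*(-109)**2 - 40216 = 2*11881 - 40216 = 23762 - 40216 = -16454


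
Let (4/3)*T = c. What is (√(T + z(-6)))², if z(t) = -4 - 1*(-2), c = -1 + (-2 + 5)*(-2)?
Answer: -29/4 ≈ -7.2500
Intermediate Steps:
c = -7 (c = -1 + 3*(-2) = -1 - 6 = -7)
z(t) = -2 (z(t) = -4 + 2 = -2)
T = -21/4 (T = (¾)*(-7) = -21/4 ≈ -5.2500)
(√(T + z(-6)))² = (√(-21/4 - 2))² = (√(-29/4))² = (I*√29/2)² = -29/4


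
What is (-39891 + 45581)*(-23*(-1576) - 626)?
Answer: 202689180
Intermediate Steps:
(-39891 + 45581)*(-23*(-1576) - 626) = 5690*(36248 - 626) = 5690*35622 = 202689180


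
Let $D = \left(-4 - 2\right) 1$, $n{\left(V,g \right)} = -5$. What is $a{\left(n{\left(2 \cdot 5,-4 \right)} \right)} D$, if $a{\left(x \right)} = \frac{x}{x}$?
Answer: $-6$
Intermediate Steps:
$a{\left(x \right)} = 1$
$D = -6$ ($D = \left(-6\right) 1 = -6$)
$a{\left(n{\left(2 \cdot 5,-4 \right)} \right)} D = 1 \left(-6\right) = -6$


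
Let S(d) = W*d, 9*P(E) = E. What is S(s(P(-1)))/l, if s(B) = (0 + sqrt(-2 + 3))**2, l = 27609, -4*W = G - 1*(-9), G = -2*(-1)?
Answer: -11/110436 ≈ -9.9605e-5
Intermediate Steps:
G = 2
P(E) = E/9
W = -11/4 (W = -(2 - 1*(-9))/4 = -(2 + 9)/4 = -1/4*11 = -11/4 ≈ -2.7500)
s(B) = 1 (s(B) = (0 + sqrt(1))**2 = (0 + 1)**2 = 1**2 = 1)
S(d) = -11*d/4
S(s(P(-1)))/l = -11/4*1/27609 = -11/110436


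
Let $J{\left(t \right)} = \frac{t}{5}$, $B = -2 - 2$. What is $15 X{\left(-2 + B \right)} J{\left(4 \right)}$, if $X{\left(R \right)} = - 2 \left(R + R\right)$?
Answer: $288$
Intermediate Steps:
$B = -4$
$J{\left(t \right)} = \frac{t}{5}$ ($J{\left(t \right)} = t \frac{1}{5} = \frac{t}{5}$)
$X{\left(R \right)} = - 4 R$ ($X{\left(R \right)} = - 2 \cdot 2 R = - 4 R$)
$15 X{\left(-2 + B \right)} J{\left(4 \right)} = 15 \left(- 4 \left(-2 - 4\right)\right) \frac{1}{5} \cdot 4 = 15 \left(\left(-4\right) \left(-6\right)\right) \frac{4}{5} = 15 \cdot 24 \cdot \frac{4}{5} = 360 \cdot \frac{4}{5} = 288$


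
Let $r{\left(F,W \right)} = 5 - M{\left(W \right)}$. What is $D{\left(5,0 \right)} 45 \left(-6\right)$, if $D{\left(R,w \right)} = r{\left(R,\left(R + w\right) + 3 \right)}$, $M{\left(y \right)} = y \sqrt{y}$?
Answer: $-1350 + 4320 \sqrt{2} \approx 4759.4$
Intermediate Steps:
$M{\left(y \right)} = y^{\frac{3}{2}}$
$r{\left(F,W \right)} = 5 - W^{\frac{3}{2}}$
$D{\left(R,w \right)} = 5 - \left(3 + R + w\right)^{\frac{3}{2}}$ ($D{\left(R,w \right)} = 5 - \left(\left(R + w\right) + 3\right)^{\frac{3}{2}} = 5 - \left(3 + R + w\right)^{\frac{3}{2}}$)
$D{\left(5,0 \right)} 45 \left(-6\right) = \left(5 - \left(3 + 5 + 0\right)^{\frac{3}{2}}\right) 45 \left(-6\right) = \left(5 - 8^{\frac{3}{2}}\right) 45 \left(-6\right) = \left(5 - 16 \sqrt{2}\right) 45 \left(-6\right) = \left(225 - 720 \sqrt{2}\right) \left(-6\right) = -1350 + 4320 \sqrt{2}$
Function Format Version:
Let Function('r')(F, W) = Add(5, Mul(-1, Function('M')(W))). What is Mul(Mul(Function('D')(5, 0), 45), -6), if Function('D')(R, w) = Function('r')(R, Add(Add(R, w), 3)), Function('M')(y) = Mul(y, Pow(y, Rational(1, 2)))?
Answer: Add(-1350, Mul(4320, Pow(2, Rational(1, 2)))) ≈ 4759.4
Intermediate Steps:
Function('M')(y) = Pow(y, Rational(3, 2))
Function('r')(F, W) = Add(5, Mul(-1, Pow(W, Rational(3, 2))))
Function('D')(R, w) = Add(5, Mul(-1, Pow(Add(3, R, w), Rational(3, 2)))) (Function('D')(R, w) = Add(5, Mul(-1, Pow(Add(Add(R, w), 3), Rational(3, 2)))) = Add(5, Mul(-1, Pow(Add(3, R, w), Rational(3, 2)))))
Mul(Mul(Function('D')(5, 0), 45), -6) = Mul(Mul(Add(5, Mul(-1, Pow(Add(3, 5, 0), Rational(3, 2)))), 45), -6) = Mul(Mul(Add(5, Mul(-1, Pow(8, Rational(3, 2)))), 45), -6) = Mul(Mul(Add(5, Mul(-1, Mul(16, Pow(2, Rational(1, 2))))), 45), -6) = Mul(Mul(Add(5, Mul(-16, Pow(2, Rational(1, 2)))), 45), -6) = Mul(Add(225, Mul(-720, Pow(2, Rational(1, 2)))), -6) = Add(-1350, Mul(4320, Pow(2, Rational(1, 2))))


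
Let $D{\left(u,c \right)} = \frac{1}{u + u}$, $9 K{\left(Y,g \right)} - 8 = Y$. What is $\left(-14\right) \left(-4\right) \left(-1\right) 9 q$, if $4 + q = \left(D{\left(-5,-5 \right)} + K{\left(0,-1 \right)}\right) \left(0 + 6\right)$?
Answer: $- \frac{1848}{5} \approx -369.6$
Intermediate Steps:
$K{\left(Y,g \right)} = \frac{8}{9} + \frac{Y}{9}$
$D{\left(u,c \right)} = \frac{1}{2 u}$
$q = \frac{11}{15}$ ($q = -4 + \left(\frac{1}{2 \left(-5\right)} + \left(\frac{8}{9} + \frac{1}{9} \cdot 0\right)\right) \left(0 + 6\right) = -4 + \left(\frac{1}{2} \left(- \frac{1}{5}\right) + \left(\frac{8}{9} + 0\right)\right) 6 = -4 + \left(- \frac{1}{10} + \frac{8}{9}\right) 6 = -4 + \frac{71}{90} \cdot 6 = -4 + \frac{71}{15} = \frac{11}{15} \approx 0.73333$)
$\left(-14\right) \left(-4\right) \left(-1\right) 9 q = \left(-14\right) \left(-4\right) \left(-1\right) 9 \cdot \frac{11}{15} = 56 \left(\left(-9\right) \frac{11}{15}\right) = 56 \left(- \frac{33}{5}\right) = - \frac{1848}{5}$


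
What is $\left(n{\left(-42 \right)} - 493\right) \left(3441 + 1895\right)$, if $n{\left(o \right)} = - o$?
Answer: $-2406536$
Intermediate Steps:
$\left(n{\left(-42 \right)} - 493\right) \left(3441 + 1895\right) = \left(\left(-1\right) \left(-42\right) - 493\right) \left(3441 + 1895\right) = \left(42 - 493\right) 5336 = \left(-451\right) 5336 = -2406536$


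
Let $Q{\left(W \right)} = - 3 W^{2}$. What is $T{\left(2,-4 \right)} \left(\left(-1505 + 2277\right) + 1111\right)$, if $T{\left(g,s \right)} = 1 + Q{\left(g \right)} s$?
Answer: $92267$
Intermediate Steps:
$T{\left(g,s \right)} = 1 - 3 s g^{2}$ ($T{\left(g,s \right)} = 1 + - 3 g^{2} s = 1 - 3 s g^{2}$)
$T{\left(2,-4 \right)} \left(\left(-1505 + 2277\right) + 1111\right) = \left(1 - - 12 \cdot 2^{2}\right) \left(\left(-1505 + 2277\right) + 1111\right) = \left(1 - \left(-12\right) 4\right) \left(772 + 1111\right) = \left(1 + 48\right) 1883 = 49 \cdot 1883 = 92267$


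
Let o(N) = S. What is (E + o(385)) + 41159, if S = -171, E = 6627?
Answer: 47615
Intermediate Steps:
o(N) = -171
(E + o(385)) + 41159 = (6627 - 171) + 41159 = 6456 + 41159 = 47615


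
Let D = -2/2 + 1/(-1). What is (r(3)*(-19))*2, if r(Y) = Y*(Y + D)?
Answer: -114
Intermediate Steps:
D = -2 (D = -2*½ + 1*(-1) = -1 - 1 = -2)
r(Y) = Y*(-2 + Y) (r(Y) = Y*(Y - 2) = Y*(-2 + Y))
(r(3)*(-19))*2 = ((3*(-2 + 3))*(-19))*2 = ((3*1)*(-19))*2 = (3*(-19))*2 = -57*2 = -114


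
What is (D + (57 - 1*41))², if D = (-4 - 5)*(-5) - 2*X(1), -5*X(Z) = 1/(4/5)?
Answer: 15129/4 ≈ 3782.3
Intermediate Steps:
X(Z) = -¼ (X(Z) = -1/(5*(4/5)) = -1/(5*(4*(⅕))) = -1/(5*⅘) = -⅕*5/4 = -¼)
D = 91/2 (D = (-4 - 5)*(-5) - 2*(-¼) = -9*(-5) + ½ = 45 + ½ = 91/2 ≈ 45.500)
(D + (57 - 1*41))² = (91/2 + (57 - 1*41))² = (91/2 + (57 - 41))² = (91/2 + 16)² = (123/2)² = 15129/4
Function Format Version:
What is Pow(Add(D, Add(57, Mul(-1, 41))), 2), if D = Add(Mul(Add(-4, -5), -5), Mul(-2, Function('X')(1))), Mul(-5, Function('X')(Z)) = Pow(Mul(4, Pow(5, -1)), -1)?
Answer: Rational(15129, 4) ≈ 3782.3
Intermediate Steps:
Function('X')(Z) = Rational(-1, 4) (Function('X')(Z) = Mul(Rational(-1, 5), Pow(Mul(4, Pow(5, -1)), -1)) = Mul(Rational(-1, 5), Pow(Mul(4, Rational(1, 5)), -1)) = Mul(Rational(-1, 5), Pow(Rational(4, 5), -1)) = Mul(Rational(-1, 5), Rational(5, 4)) = Rational(-1, 4))
D = Rational(91, 2) (D = Add(Mul(Add(-4, -5), -5), Mul(-2, Rational(-1, 4))) = Add(Mul(-9, -5), Rational(1, 2)) = Add(45, Rational(1, 2)) = Rational(91, 2) ≈ 45.500)
Pow(Add(D, Add(57, Mul(-1, 41))), 2) = Pow(Add(Rational(91, 2), Add(57, Mul(-1, 41))), 2) = Pow(Add(Rational(91, 2), Add(57, -41)), 2) = Pow(Add(Rational(91, 2), 16), 2) = Pow(Rational(123, 2), 2) = Rational(15129, 4)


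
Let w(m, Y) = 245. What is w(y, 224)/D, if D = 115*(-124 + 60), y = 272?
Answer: -49/1472 ≈ -0.033288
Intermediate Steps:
D = -7360 (D = 115*(-64) = -7360)
w(y, 224)/D = 245/(-7360) = 245*(-1/7360) = -49/1472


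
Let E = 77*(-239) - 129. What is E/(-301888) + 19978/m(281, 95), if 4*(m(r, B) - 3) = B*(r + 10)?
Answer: 879893335/298189872 ≈ 2.9508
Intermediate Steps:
E = -18532 (E = -18403 - 129 = -18532)
m(r, B) = 3 + B*(10 + r)/4 (m(r, B) = 3 + (B*(r + 10))/4 = 3 + (B*(10 + r))/4 = 3 + B*(10 + r)/4)
E/(-301888) + 19978/m(281, 95) = -18532/(-301888) + 19978/(3 + (5/2)*95 + (¼)*95*281) = -18532*(-1/301888) + 19978/(3 + 475/2 + 26695/4) = 4633/75472 + 19978/(27657/4) = 4633/75472 + 19978*(4/27657) = 4633/75472 + 11416/3951 = 879893335/298189872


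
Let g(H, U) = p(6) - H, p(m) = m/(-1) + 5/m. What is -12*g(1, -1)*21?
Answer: 1554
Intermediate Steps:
p(m) = -m + 5/m (p(m) = m*(-1) + 5/m = -m + 5/m)
g(H, U) = -31/6 - H (g(H, U) = (-1*6 + 5/6) - H = (-6 + 5*(⅙)) - H = (-6 + ⅚) - H = -31/6 - H)
-12*g(1, -1)*21 = -12*(-31/6 - 1*1)*21 = -12*(-31/6 - 1)*21 = -12*(-37/6)*21 = 74*21 = 1554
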